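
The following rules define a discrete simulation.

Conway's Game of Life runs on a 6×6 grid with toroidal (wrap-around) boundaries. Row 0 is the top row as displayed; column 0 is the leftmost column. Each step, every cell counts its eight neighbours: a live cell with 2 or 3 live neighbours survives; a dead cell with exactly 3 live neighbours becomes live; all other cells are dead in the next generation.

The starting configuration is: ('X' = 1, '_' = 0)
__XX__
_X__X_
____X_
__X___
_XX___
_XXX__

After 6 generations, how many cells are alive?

12

t=0: __XX__
_X__X_
____X_
__X___
_XX___
_XXX__
t=1: ____X_
__X_X_
___X__
_XXX__
______
______
t=2: ___X__
____X_
_X__X_
__XX__
__X___
______
t=3: ______
___XX_
__X_X_
_XXX__
__XX__
______
t=4: ______
___XX_
_X__X_
_X__X_
_X_X__
______
t=5: ______
___XX_
__X_XX
XX_XX_
__X___
______
t=6: ______
___XXX
XXX___
XX__X_
_XXX__
______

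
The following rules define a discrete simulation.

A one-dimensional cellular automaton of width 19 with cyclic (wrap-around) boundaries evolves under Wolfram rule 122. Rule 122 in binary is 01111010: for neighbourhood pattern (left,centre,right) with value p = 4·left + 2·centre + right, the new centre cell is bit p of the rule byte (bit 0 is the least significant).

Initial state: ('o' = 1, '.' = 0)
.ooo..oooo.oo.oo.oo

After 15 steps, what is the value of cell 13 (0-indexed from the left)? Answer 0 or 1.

0) .ooo..oooo.oo.oo.oo
1) oo.oooo..oooooooooo
2) .ooo..oooo.........
3) oo.oooo..oo........
4) oooo..oooooo......o
5) ...oooo....oo....oo
6) o.oo..oo..oooo..ooo
7) ooooooooooo..oooo..
8) o.........oooo..ooo
9) oo.......oo..oooo..
10) ooo.....oooooo..ooo
11) ..oo...oo....oooo..
12) .oooo.oooo..oo..oo.
13) oo..ooo..oooooooooo
14) .oooo.oooo.........
15) oo..ooo..oo........

0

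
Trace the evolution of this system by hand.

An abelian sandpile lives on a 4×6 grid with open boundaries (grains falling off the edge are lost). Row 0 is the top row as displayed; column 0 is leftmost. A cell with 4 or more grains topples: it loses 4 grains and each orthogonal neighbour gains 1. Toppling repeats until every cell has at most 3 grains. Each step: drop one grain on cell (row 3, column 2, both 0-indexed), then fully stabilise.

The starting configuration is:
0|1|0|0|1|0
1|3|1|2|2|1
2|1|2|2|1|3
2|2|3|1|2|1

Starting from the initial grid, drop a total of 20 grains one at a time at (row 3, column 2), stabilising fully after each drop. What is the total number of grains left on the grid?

37

[0] 0|1|0|0|1|0
1|3|1|2|2|1
2|1|2|2|1|3
2|2|3|1|2|1
[1] 0|1|0|0|1|0
1|3|1|2|2|1
2|1|3|2|1|3
2|3|0|2|2|1
[2] 0|1|0|0|1|0
1|3|1|2|2|1
2|1|3|2|1|3
2|3|1|2|2|1
[3] 0|1|0|0|1|0
1|3|1|2|2|1
2|1|3|2|1|3
2|3|2|2|2|1
[4] 0|1|0|0|1|0
1|3|1|2|2|1
2|1|3|2|1|3
2|3|3|2|2|1
[5] 0|1|0|0|1|0
1|3|2|2|2|1
2|3|0|3|1|3
3|0|2|3|2|1
[6] 0|1|0|0|1|0
1|3|2|2|2|1
2|3|0|3|1|3
3|0|3|3|2|1
[7] 0|1|0|0|1|0
1|3|2|3|2|1
2|3|2|0|2|3
3|1|1|1|3|1
[8] 0|1|0|0|1|0
1|3|2|3|2|1
2|3|2|0|2|3
3|1|2|1|3|1
[9] 0|1|0|0|1|0
1|3|2|3|2|1
2|3|2|0|2|3
3|1|3|1|3|1
[10] 0|1|0|0|1|0
1|3|2|3|2|1
2|3|3|0|2|3
3|2|0|2|3|1
[11] 0|1|0|0|1|0
1|3|2|3|2|1
2|3|3|0|2|3
3|2|1|2|3|1
[12] 0|1|0|0|1|0
1|3|2|3|2|1
2|3|3|0|2|3
3|2|2|2|3|1
[13] 0|1|0|0|1|0
1|3|2|3|2|1
2|3|3|0|2|3
3|2|3|2|3|1
[14] 0|2|1|1|1|0
3|1|1|0|3|1
0|3|2|2|2|3
1|1|2|3|3|1
[15] 0|2|1|1|1|0
3|1|1|0|3|1
0|3|2|2|2|3
1|1|3|3|3|1
[16] 0|2|1|1|1|0
3|1|1|0|3|1
0|3|3|3|3|3
1|2|1|1|0|2
[17] 0|2|1|1|1|0
3|1|1|0|3|1
0|3|3|3|3|3
1|2|2|1|0|2
[18] 0|2|1|1|1|0
3|1|1|0|3|1
0|3|3|3|3|3
1|2|3|1|0|2
[19] 0|2|1|1|2|0
3|2|2|2|0|3
1|1|2|1|2|0
2|0|2|3|1|3
[20] 0|2|1|1|2|0
3|2|2|2|0|3
1|1|2|1|2|0
2|0|3|3|1|3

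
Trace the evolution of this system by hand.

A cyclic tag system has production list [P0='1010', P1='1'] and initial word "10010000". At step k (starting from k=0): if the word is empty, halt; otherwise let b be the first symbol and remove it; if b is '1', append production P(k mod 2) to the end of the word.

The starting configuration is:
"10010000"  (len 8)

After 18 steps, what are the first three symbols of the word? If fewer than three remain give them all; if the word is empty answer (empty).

step 0: "10010000"  (len 8)
step 1: "00100001010"  (len 11)
step 2: "0100001010"  (len 10)
step 3: "100001010"  (len 9)
step 4: "000010101"  (len 9)
step 5: "00010101"  (len 8)
step 6: "0010101"  (len 7)
step 7: "010101"  (len 6)
step 8: "10101"  (len 5)
step 9: "01011010"  (len 8)
step 10: "1011010"  (len 7)
step 11: "0110101010"  (len 10)
step 12: "110101010"  (len 9)
step 13: "101010101010"  (len 12)
step 14: "010101010101"  (len 12)
step 15: "10101010101"  (len 11)
step 16: "01010101011"  (len 11)
step 17: "1010101011"  (len 10)
step 18: "0101010111"  (len 10)

010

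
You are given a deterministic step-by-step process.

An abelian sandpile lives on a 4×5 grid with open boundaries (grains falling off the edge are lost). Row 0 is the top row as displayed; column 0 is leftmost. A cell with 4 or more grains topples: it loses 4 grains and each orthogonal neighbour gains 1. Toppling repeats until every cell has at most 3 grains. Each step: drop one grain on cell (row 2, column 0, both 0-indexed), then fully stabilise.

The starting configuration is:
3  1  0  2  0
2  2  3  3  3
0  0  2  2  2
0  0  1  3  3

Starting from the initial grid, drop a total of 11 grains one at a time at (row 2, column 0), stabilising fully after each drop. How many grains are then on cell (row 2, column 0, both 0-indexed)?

[0] 3  1  0  2  0
2  2  3  3  3
0  0  2  2  2
0  0  1  3  3
[1] 3  1  0  2  0
2  2  3  3  3
1  0  2  2  2
0  0  1  3  3
[2] 3  1  0  2  0
2  2  3  3  3
2  0  2  2  2
0  0  1  3  3
[3] 3  1  0  2  0
2  2  3  3  3
3  0  2  2  2
0  0  1  3  3
[4] 3  1  0  2  0
3  2  3  3  3
0  1  2  2  2
1  0  1  3  3
[5] 3  1  0  2  0
3  2  3  3  3
1  1  2  2  2
1  0  1  3  3
[6] 3  1  0  2  0
3  2  3  3  3
2  1  2  2  2
1  0  1  3  3
[7] 3  1  0  2  0
3  2  3  3  3
3  1  2  2  2
1  0  1  3  3
[8] 0  2  0  2  0
1  3  3  3  3
1  2  2  2  2
2  0  1  3  3
[9] 0  2  0  2  0
1  3  3  3  3
2  2  2  2  2
2  0  1  3  3
[10] 0  2  0  2  0
1  3  3  3  3
3  2  2  2  2
2  0  1  3  3
[11] 0  2  0  2  0
2  3  3  3  3
0  3  2  2  2
3  0  1  3  3

0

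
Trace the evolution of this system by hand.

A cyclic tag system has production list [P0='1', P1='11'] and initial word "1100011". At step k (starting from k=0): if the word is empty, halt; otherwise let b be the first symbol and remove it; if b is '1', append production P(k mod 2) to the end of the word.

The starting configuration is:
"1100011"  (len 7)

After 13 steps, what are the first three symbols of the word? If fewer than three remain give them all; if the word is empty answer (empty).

step 0: "1100011"  (len 7)
step 1: "1000111"  (len 7)
step 2: "00011111"  (len 8)
step 3: "0011111"  (len 7)
step 4: "011111"  (len 6)
step 5: "11111"  (len 5)
step 6: "111111"  (len 6)
step 7: "111111"  (len 6)
step 8: "1111111"  (len 7)
step 9: "1111111"  (len 7)
step 10: "11111111"  (len 8)
step 11: "11111111"  (len 8)
step 12: "111111111"  (len 9)
step 13: "111111111"  (len 9)

111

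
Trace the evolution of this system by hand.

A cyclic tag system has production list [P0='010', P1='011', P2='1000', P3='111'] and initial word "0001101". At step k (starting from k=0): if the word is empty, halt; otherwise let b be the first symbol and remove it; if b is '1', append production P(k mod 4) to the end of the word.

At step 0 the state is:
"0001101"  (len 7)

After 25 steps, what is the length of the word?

0) "0001101"  (len 7)
1) "001101"  (len 6)
2) "01101"  (len 5)
3) "1101"  (len 4)
4) "101111"  (len 6)
5) "01111010"  (len 8)
6) "1111010"  (len 7)
7) "1110101000"  (len 10)
8) "110101000111"  (len 12)
9) "10101000111010"  (len 14)
10) "0101000111010011"  (len 16)
11) "101000111010011"  (len 15)
12) "01000111010011111"  (len 17)
13) "1000111010011111"  (len 16)
14) "000111010011111011"  (len 18)
15) "00111010011111011"  (len 17)
16) "0111010011111011"  (len 16)
17) "111010011111011"  (len 15)
18) "11010011111011011"  (len 17)
19) "10100111110110111000"  (len 20)
20) "0100111110110111000111"  (len 22)
21) "100111110110111000111"  (len 21)
22) "00111110110111000111011"  (len 23)
23) "0111110110111000111011"  (len 22)
24) "111110110111000111011"  (len 21)
25) "11110110111000111011010"  (len 23)

23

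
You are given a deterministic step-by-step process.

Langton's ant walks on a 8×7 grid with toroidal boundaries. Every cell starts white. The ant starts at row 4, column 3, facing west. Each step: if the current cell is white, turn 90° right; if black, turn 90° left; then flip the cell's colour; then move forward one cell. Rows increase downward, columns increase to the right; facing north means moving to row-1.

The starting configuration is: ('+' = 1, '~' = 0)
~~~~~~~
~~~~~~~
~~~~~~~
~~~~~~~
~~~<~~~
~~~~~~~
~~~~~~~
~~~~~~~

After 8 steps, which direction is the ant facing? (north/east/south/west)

step 0: ~~~~~~~
~~~~~~~
~~~~~~~
~~~~~~~
~~~<~~~
~~~~~~~
~~~~~~~
~~~~~~~
step 1: ~~~~~~~
~~~~~~~
~~~~~~~
~~~^~~~
~~~+~~~
~~~~~~~
~~~~~~~
~~~~~~~
step 2: ~~~~~~~
~~~~~~~
~~~~~~~
~~~+>~~
~~~+~~~
~~~~~~~
~~~~~~~
~~~~~~~
step 3: ~~~~~~~
~~~~~~~
~~~~~~~
~~~++~~
~~~+v~~
~~~~~~~
~~~~~~~
~~~~~~~
step 4: ~~~~~~~
~~~~~~~
~~~~~~~
~~~++~~
~~~<+~~
~~~~~~~
~~~~~~~
~~~~~~~
step 5: ~~~~~~~
~~~~~~~
~~~~~~~
~~~++~~
~~~~+~~
~~~v~~~
~~~~~~~
~~~~~~~
step 6: ~~~~~~~
~~~~~~~
~~~~~~~
~~~++~~
~~~~+~~
~~<+~~~
~~~~~~~
~~~~~~~
step 7: ~~~~~~~
~~~~~~~
~~~~~~~
~~~++~~
~~^~+~~
~~++~~~
~~~~~~~
~~~~~~~
step 8: ~~~~~~~
~~~~~~~
~~~~~~~
~~~++~~
~~+>+~~
~~++~~~
~~~~~~~
~~~~~~~

east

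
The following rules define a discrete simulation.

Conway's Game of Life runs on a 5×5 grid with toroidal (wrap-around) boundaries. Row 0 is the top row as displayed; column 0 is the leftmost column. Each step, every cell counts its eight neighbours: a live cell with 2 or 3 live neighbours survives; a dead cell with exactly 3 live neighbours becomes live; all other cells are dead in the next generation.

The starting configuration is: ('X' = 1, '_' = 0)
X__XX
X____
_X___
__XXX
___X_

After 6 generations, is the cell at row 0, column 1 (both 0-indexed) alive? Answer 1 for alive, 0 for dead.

step 0: X__XX
X____
_X___
__XXX
___X_
step 1: X__X_
XX___
XXXXX
__XXX
X____
step 2: X____
_____
_____
_____
XXX__
step 3: X____
_____
_____
_X___
XX___
step 4: XX___
_____
_____
XX___
XX___
step 5: XX___
_____
_____
XX___
__X_X
step 6: XX___
_____
_____
XX___
__X_X

1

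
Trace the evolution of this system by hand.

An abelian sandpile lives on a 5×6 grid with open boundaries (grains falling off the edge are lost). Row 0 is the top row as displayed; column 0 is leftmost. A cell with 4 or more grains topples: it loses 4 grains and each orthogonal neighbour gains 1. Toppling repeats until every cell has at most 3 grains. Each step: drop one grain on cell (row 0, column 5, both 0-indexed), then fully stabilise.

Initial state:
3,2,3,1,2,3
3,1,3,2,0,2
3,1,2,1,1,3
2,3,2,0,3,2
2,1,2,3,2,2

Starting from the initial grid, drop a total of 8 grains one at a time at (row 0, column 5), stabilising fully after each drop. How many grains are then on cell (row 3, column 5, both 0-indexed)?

3

t=0: 3,2,3,1,2,3
3,1,3,2,0,2
3,1,2,1,1,3
2,3,2,0,3,2
2,1,2,3,2,2
t=1: 3,2,3,1,3,0
3,1,3,2,0,3
3,1,2,1,1,3
2,3,2,0,3,2
2,1,2,3,2,2
t=2: 3,2,3,1,3,1
3,1,3,2,0,3
3,1,2,1,1,3
2,3,2,0,3,2
2,1,2,3,2,2
t=3: 3,2,3,1,3,2
3,1,3,2,0,3
3,1,2,1,1,3
2,3,2,0,3,2
2,1,2,3,2,2
t=4: 3,2,3,1,3,3
3,1,3,2,0,3
3,1,2,1,1,3
2,3,2,0,3,2
2,1,2,3,2,2
t=5: 3,2,3,2,0,2
3,1,3,2,2,1
3,1,2,1,2,0
2,3,2,0,3,3
2,1,2,3,2,2
t=6: 3,2,3,2,0,3
3,1,3,2,2,1
3,1,2,1,2,0
2,3,2,0,3,3
2,1,2,3,2,2
t=7: 3,2,3,2,1,0
3,1,3,2,2,2
3,1,2,1,2,0
2,3,2,0,3,3
2,1,2,3,2,2
t=8: 3,2,3,2,1,1
3,1,3,2,2,2
3,1,2,1,2,0
2,3,2,0,3,3
2,1,2,3,2,2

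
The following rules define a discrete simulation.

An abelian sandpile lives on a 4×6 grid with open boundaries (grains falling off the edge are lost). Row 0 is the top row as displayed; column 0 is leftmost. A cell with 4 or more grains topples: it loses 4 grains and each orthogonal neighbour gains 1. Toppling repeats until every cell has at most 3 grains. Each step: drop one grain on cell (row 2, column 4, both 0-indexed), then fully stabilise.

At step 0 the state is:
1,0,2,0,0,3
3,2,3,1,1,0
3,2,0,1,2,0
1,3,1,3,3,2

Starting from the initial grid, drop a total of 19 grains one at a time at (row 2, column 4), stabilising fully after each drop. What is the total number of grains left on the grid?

44

0) 1,0,2,0,0,3
3,2,3,1,1,0
3,2,0,1,2,0
1,3,1,3,3,2
1) 1,0,2,0,0,3
3,2,3,1,1,0
3,2,0,1,3,0
1,3,1,3,3,2
2) 1,0,2,0,0,3
3,2,3,1,2,0
3,2,0,3,1,1
1,3,2,0,1,3
3) 1,0,2,0,0,3
3,2,3,1,2,0
3,2,0,3,2,1
1,3,2,0,1,3
4) 1,0,2,0,0,3
3,2,3,1,2,0
3,2,0,3,3,1
1,3,2,0,1,3
5) 1,0,2,0,0,3
3,2,3,2,3,0
3,2,1,0,1,2
1,3,2,1,2,3
6) 1,0,2,0,0,3
3,2,3,2,3,0
3,2,1,0,2,2
1,3,2,1,2,3
7) 1,0,2,0,0,3
3,2,3,2,3,0
3,2,1,0,3,2
1,3,2,1,2,3
8) 1,0,2,0,1,3
3,2,3,3,0,1
3,2,1,1,1,3
1,3,2,1,3,3
9) 1,0,2,0,1,3
3,2,3,3,0,1
3,2,1,1,2,3
1,3,2,1,3,3
10) 1,0,2,0,1,3
3,2,3,3,0,1
3,2,1,1,3,3
1,3,2,1,3,3
11) 1,0,2,0,1,3
3,2,3,3,1,2
3,2,1,2,2,1
1,3,2,2,1,1
12) 1,0,2,0,1,3
3,2,3,3,1,2
3,2,1,2,3,1
1,3,2,2,1,1
13) 1,0,2,0,1,3
3,2,3,3,2,2
3,2,1,3,0,2
1,3,2,2,2,1
14) 1,0,2,0,1,3
3,2,3,3,2,2
3,2,1,3,1,2
1,3,2,2,2,1
15) 1,0,2,0,1,3
3,2,3,3,2,2
3,2,1,3,2,2
1,3,2,2,2,1
16) 1,0,2,0,1,3
3,2,3,3,2,2
3,2,1,3,3,2
1,3,2,2,2,1
17) 1,0,3,1,2,3
3,3,0,2,0,3
3,2,3,1,2,3
1,3,2,3,3,1
18) 1,0,3,1,2,3
3,3,0,2,0,3
3,2,3,1,3,3
1,3,2,3,3,1
19) 1,0,3,1,3,0
3,3,0,2,2,1
3,2,3,3,2,1
1,3,3,0,1,3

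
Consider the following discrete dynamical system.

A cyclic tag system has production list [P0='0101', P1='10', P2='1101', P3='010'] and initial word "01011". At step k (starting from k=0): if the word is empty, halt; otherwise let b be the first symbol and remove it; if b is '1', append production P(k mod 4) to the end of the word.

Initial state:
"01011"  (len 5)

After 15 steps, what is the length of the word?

t=0: "01011"  (len 5)
t=1: "1011"  (len 4)
t=2: "01110"  (len 5)
t=3: "1110"  (len 4)
t=4: "110010"  (len 6)
t=5: "100100101"  (len 9)
t=6: "0010010110"  (len 10)
t=7: "010010110"  (len 9)
t=8: "10010110"  (len 8)
t=9: "00101100101"  (len 11)
t=10: "0101100101"  (len 10)
t=11: "101100101"  (len 9)
t=12: "01100101010"  (len 11)
t=13: "1100101010"  (len 10)
t=14: "10010101010"  (len 11)
t=15: "00101010101101"  (len 14)

14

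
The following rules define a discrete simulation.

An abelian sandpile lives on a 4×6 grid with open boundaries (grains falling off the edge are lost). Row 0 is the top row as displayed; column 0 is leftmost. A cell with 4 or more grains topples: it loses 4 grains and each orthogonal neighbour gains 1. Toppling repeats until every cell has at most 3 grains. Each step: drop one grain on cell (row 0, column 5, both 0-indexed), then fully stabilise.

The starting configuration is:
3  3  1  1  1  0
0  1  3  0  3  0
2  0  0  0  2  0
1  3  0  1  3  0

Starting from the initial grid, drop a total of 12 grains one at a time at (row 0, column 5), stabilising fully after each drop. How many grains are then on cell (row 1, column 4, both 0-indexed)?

[0] 3  3  1  1  1  0
0  1  3  0  3  0
2  0  0  0  2  0
1  3  0  1  3  0
[1] 3  3  1  1  1  1
0  1  3  0  3  0
2  0  0  0  2  0
1  3  0  1  3  0
[2] 3  3  1  1  1  2
0  1  3  0  3  0
2  0  0  0  2  0
1  3  0  1  3  0
[3] 3  3  1  1  1  3
0  1  3  0  3  0
2  0  0  0  2  0
1  3  0  1  3  0
[4] 3  3  1  1  2  0
0  1  3  0  3  1
2  0  0  0  2  0
1  3  0  1  3  0
[5] 3  3  1  1  2  1
0  1  3  0  3  1
2  0  0  0  2  0
1  3  0  1  3  0
[6] 3  3  1  1  2  2
0  1  3  0  3  1
2  0  0  0  2  0
1  3  0  1  3  0
[7] 3  3  1  1  2  3
0  1  3  0  3  1
2  0  0  0  2  0
1  3  0  1  3  0
[8] 3  3  1  1  3  0
0  1  3  0  3  2
2  0  0  0  2  0
1  3  0  1  3  0
[9] 3  3  1  1  3  1
0  1  3  0  3  2
2  0  0  0  2  0
1  3  0  1  3  0
[10] 3  3  1  1  3  2
0  1  3  0  3  2
2  0  0  0  2  0
1  3  0  1  3  0
[11] 3  3  1  1  3  3
0  1  3  0  3  2
2  0  0  0  2  0
1  3  0  1  3  0
[12] 3  3  1  2  1  2
0  1  3  1  1  0
2  0  0  0  3  1
1  3  0  1  3  0

1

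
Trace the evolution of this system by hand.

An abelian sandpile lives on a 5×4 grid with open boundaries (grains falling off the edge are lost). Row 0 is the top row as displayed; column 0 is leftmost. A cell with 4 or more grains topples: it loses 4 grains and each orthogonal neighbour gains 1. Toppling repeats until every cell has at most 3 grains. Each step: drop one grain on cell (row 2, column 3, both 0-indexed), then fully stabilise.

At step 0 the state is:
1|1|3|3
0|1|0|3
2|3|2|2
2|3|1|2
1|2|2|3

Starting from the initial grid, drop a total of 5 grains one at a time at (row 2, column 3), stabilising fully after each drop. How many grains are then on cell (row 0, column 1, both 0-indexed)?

2

step 0: 1|1|3|3
0|1|0|3
2|3|2|2
2|3|1|2
1|2|2|3
step 1: 1|1|3|3
0|1|0|3
2|3|2|3
2|3|1|2
1|2|2|3
step 2: 1|2|0|1
0|1|2|1
2|3|3|1
2|3|1|3
1|2|2|3
step 3: 1|2|0|1
0|1|2|1
2|3|3|2
2|3|1|3
1|2|2|3
step 4: 1|2|0|1
0|1|2|1
2|3|3|3
2|3|1|3
1|2|2|3
step 5: 1|2|0|1
0|2|3|2
3|1|2|2
3|2|1|2
2|0|1|1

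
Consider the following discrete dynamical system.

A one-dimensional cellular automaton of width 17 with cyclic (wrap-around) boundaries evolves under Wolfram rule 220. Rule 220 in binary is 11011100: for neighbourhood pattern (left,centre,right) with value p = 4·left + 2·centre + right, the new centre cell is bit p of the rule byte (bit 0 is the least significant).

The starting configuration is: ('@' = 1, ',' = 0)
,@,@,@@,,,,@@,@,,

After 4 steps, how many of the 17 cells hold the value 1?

12

0) ,@,@,@@,,,,@@,@,,
1) ,@,@,@@@,,,@@,@@,
2) ,@,@,@@@@,,@@,@@@
3) ,@,@,@@@@@,@@,@@@
4) ,@,@,@@@@@,@@,@@@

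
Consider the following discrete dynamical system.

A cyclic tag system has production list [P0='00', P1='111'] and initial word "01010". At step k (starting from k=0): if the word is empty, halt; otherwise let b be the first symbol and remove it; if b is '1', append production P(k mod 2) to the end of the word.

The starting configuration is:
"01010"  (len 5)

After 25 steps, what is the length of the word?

24

gen 0: "01010"  (len 5)
gen 1: "1010"  (len 4)
gen 2: "010111"  (len 6)
gen 3: "10111"  (len 5)
gen 4: "0111111"  (len 7)
gen 5: "111111"  (len 6)
gen 6: "11111111"  (len 8)
gen 7: "111111100"  (len 9)
gen 8: "11111100111"  (len 11)
gen 9: "111110011100"  (len 12)
gen 10: "11110011100111"  (len 14)
gen 11: "111001110011100"  (len 15)
gen 12: "11001110011100111"  (len 17)
gen 13: "100111001110011100"  (len 18)
gen 14: "00111001110011100111"  (len 20)
gen 15: "0111001110011100111"  (len 19)
gen 16: "111001110011100111"  (len 18)
gen 17: "1100111001110011100"  (len 19)
gen 18: "100111001110011100111"  (len 21)
gen 19: "0011100111001110011100"  (len 22)
gen 20: "011100111001110011100"  (len 21)
gen 21: "11100111001110011100"  (len 20)
gen 22: "1100111001110011100111"  (len 22)
gen 23: "10011100111001110011100"  (len 23)
gen 24: "0011100111001110011100111"  (len 25)
gen 25: "011100111001110011100111"  (len 24)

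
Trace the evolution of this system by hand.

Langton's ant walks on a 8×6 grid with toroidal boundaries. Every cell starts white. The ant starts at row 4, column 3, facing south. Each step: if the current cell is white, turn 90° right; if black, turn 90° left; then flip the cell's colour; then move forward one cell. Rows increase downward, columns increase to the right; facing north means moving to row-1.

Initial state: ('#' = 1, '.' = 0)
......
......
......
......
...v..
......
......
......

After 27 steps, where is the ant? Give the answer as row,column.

1,5

k=0  ......
......
......
......
...v..
......
......
......
k=1  ......
......
......
......
..<#..
......
......
......
k=2  ......
......
......
..^...
..##..
......
......
......
k=3  ......
......
......
..#>..
..##..
......
......
......
k=4  ......
......
......
..##..
..#v..
......
......
......
k=5  ......
......
......
..##..
..#.>.
......
......
......
k=6  ......
......
......
..##..
..#.#.
....v.
......
......
k=7  ......
......
......
..##..
..#.#.
...<#.
......
......
k=8  ......
......
......
..##..
..#^#.
...##.
......
......
k=9  ......
......
......
..##..
..##>.
...##.
......
......
k=10  ......
......
......
..##^.
..##..
...##.
......
......
k=11  ......
......
......
..###>
..##..
...##.
......
......
k=12  ......
......
......
..####
..##.v
...##.
......
......
k=13  ......
......
......
..####
..##<#
...##.
......
......
k=14  ......
......
......
..##^#
..####
...##.
......
......
k=15  ......
......
......
..#<.#
..####
...##.
......
......
k=16  ......
......
......
..#..#
..#v##
...##.
......
......
k=17  ......
......
......
..#..#
..#.>#
...##.
......
......
k=18  ......
......
......
..#.^#
..#..#
...##.
......
......
k=19  ......
......
......
..#.#>
..#..#
...##.
......
......
k=20  ......
......
.....^
..#.#.
..#..#
...##.
......
......
k=21  ......
......
>....#
..#.#.
..#..#
...##.
......
......
k=22  ......
......
#....#
v.#.#.
..#..#
...##.
......
......
k=23  ......
......
#....#
#.#.#<
..#..#
...##.
......
......
k=24  ......
......
#....^
#.#.##
..#..#
...##.
......
......
k=25  ......
......
#...<.
#.#.##
..#..#
...##.
......
......
k=26  ......
....^.
#...#.
#.#.##
..#..#
...##.
......
......
k=27  ......
....#>
#...#.
#.#.##
..#..#
...##.
......
......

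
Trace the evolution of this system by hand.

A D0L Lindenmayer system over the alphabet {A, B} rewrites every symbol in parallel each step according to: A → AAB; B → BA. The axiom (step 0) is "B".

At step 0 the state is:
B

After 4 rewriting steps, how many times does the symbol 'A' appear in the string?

21

[0] B
[1] BA
[2] BAAAB
[3] BAAABAABAABBA
[4] BAAABAABAABBAAABAABBAAABAABBABAAAB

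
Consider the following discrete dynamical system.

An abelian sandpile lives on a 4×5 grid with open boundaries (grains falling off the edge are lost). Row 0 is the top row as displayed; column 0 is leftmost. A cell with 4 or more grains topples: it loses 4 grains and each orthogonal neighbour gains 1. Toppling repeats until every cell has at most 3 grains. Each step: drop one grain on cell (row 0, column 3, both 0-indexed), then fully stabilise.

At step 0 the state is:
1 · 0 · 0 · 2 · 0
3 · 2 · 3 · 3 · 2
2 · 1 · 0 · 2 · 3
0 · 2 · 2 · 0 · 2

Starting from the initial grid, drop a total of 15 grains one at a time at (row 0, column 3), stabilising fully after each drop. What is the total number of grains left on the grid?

step 0: 1 · 0 · 0 · 2 · 0
3 · 2 · 3 · 3 · 2
2 · 1 · 0 · 2 · 3
0 · 2 · 2 · 0 · 2
step 1: 1 · 0 · 0 · 3 · 0
3 · 2 · 3 · 3 · 2
2 · 1 · 0 · 2 · 3
0 · 2 · 2 · 0 · 2
step 2: 1 · 0 · 2 · 1 · 1
3 · 3 · 0 · 1 · 3
2 · 1 · 1 · 3 · 3
0 · 2 · 2 · 0 · 2
step 3: 1 · 0 · 2 · 2 · 1
3 · 3 · 0 · 1 · 3
2 · 1 · 1 · 3 · 3
0 · 2 · 2 · 0 · 2
step 4: 1 · 0 · 2 · 3 · 1
3 · 3 · 0 · 1 · 3
2 · 1 · 1 · 3 · 3
0 · 2 · 2 · 0 · 2
step 5: 1 · 0 · 3 · 0 · 2
3 · 3 · 0 · 2 · 3
2 · 1 · 1 · 3 · 3
0 · 2 · 2 · 0 · 2
step 6: 1 · 0 · 3 · 1 · 2
3 · 3 · 0 · 2 · 3
2 · 1 · 1 · 3 · 3
0 · 2 · 2 · 0 · 2
step 7: 1 · 0 · 3 · 2 · 2
3 · 3 · 0 · 2 · 3
2 · 1 · 1 · 3 · 3
0 · 2 · 2 · 0 · 2
step 8: 1 · 0 · 3 · 3 · 2
3 · 3 · 0 · 2 · 3
2 · 1 · 1 · 3 · 3
0 · 2 · 2 · 0 · 2
step 9: 1 · 1 · 0 · 1 · 3
3 · 3 · 1 · 3 · 3
2 · 1 · 1 · 3 · 3
0 · 2 · 2 · 0 · 2
step 10: 1 · 1 · 0 · 2 · 3
3 · 3 · 1 · 3 · 3
2 · 1 · 1 · 3 · 3
0 · 2 · 2 · 0 · 2
step 11: 1 · 1 · 0 · 3 · 3
3 · 3 · 1 · 3 · 3
2 · 1 · 1 · 3 · 3
0 · 2 · 2 · 0 · 2
step 12: 1 · 1 · 1 · 2 · 1
3 · 3 · 2 · 2 · 2
2 · 1 · 2 · 1 · 1
0 · 2 · 2 · 1 · 3
step 13: 1 · 1 · 1 · 3 · 1
3 · 3 · 2 · 2 · 2
2 · 1 · 2 · 1 · 1
0 · 2 · 2 · 1 · 3
step 14: 1 · 1 · 2 · 0 · 2
3 · 3 · 2 · 3 · 2
2 · 1 · 2 · 1 · 1
0 · 2 · 2 · 1 · 3
step 15: 1 · 1 · 2 · 1 · 2
3 · 3 · 2 · 3 · 2
2 · 1 · 2 · 1 · 1
0 · 2 · 2 · 1 · 3

35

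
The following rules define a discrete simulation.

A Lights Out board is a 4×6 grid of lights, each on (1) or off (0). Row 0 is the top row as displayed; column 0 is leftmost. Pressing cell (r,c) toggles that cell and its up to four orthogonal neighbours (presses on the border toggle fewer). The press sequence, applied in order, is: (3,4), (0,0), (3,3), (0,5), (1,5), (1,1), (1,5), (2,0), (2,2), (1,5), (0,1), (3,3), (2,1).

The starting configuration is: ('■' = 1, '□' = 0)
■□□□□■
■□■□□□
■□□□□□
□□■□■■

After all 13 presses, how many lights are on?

[0] ■□□□□■
■□■□□□
■□□□□□
□□■□■■
[1] ■□□□□■
■□■□□□
■□□□■□
□□■■□□
[2] □■□□□■
□□■□□□
■□□□■□
□□■■□□
[3] □■□□□■
□□■□□□
■□□■■□
□□□□■□
[4] □■□□■□
□□■□□■
■□□■■□
□□□□■□
[5] □■□□■■
□□■□■□
■□□■■■
□□□□■□
[6] □□□□■■
■■□□■□
■■□■■■
□□□□■□
[7] □□□□■□
■■□□□■
■■□■■□
□□□□■□
[8] □□□□■□
□■□□□■
□□□■■□
■□□□■□
[9] □□□□■□
□■■□□■
□■■□■□
■□■□■□
[10] □□□□■■
□■■□■□
□■■□■■
■□■□■□
[11] ■■■□■■
□□■□■□
□■■□■■
■□■□■□
[12] ■■■□■■
□□■□■□
□■■■■■
■□□■□□
[13] ■■■□■■
□■■□■□
■□□■■■
■■□■□□

15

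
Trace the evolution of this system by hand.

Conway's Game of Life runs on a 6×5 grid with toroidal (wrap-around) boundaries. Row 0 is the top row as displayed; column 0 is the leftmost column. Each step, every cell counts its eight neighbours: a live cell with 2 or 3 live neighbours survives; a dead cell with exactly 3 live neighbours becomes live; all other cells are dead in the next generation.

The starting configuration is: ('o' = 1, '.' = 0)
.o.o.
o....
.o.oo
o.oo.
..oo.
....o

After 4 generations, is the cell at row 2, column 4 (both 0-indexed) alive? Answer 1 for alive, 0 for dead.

1

k=0  .o.o.
o....
.o.oo
o.oo.
..oo.
....o
k=1  o...o
oo.o.
.o.o.
o....
.oo..
....o
k=2  .o.o.
.o.o.
.o...
o....
oo...
.o.oo
k=3  .o.o.
oo...
ooo..
o....
.oo..
.o.oo
k=4  .o.o.
....o
..o.o
o....
.oooo
.o.oo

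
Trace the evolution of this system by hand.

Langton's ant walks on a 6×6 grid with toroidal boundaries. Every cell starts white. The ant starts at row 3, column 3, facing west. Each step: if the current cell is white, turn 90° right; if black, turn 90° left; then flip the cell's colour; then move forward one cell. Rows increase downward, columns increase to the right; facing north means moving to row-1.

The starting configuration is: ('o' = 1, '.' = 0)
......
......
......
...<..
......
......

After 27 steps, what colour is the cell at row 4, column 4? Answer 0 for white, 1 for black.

1

gen 0: ......
......
......
...<..
......
......
gen 1: ......
......
...^..
...o..
......
......
gen 2: ......
......
...o>.
...o..
......
......
gen 3: ......
......
...oo.
...ov.
......
......
gen 4: ......
......
...oo.
...<o.
......
......
gen 5: ......
......
...oo.
....o.
...v..
......
gen 6: ......
......
...oo.
....o.
..<o..
......
gen 7: ......
......
...oo.
..^.o.
..oo..
......
gen 8: ......
......
...oo.
..o>o.
..oo..
......
gen 9: ......
......
...oo.
..ooo.
..ov..
......
gen 10: ......
......
...oo.
..ooo.
..o.>.
......
gen 11: ......
......
...oo.
..ooo.
..o.o.
....v.
gen 12: ......
......
...oo.
..ooo.
..o.o.
...<o.
gen 13: ......
......
...oo.
..ooo.
..o^o.
...oo.
gen 14: ......
......
...oo.
..ooo.
..oo>.
...oo.
gen 15: ......
......
...oo.
..oo^.
..oo..
...oo.
gen 16: ......
......
...oo.
..o<..
..oo..
...oo.
gen 17: ......
......
...oo.
..o...
..ov..
...oo.
gen 18: ......
......
...oo.
..o...
..o.>.
...oo.
gen 19: ......
......
...oo.
..o...
..o.o.
...ov.
gen 20: ......
......
...oo.
..o...
..o.o.
...o.>
gen 21: .....v
......
...oo.
..o...
..o.o.
...o.o
gen 22: ....<o
......
...oo.
..o...
..o.o.
...o.o
gen 23: ....oo
......
...oo.
..o...
..o.o.
...o^o
gen 24: ....oo
......
...oo.
..o...
..o.o.
...oo>
gen 25: ....oo
......
...oo.
..o...
..o.o^
...oo.
gen 26: ....oo
......
...oo.
..o...
>.o.oo
...oo.
gen 27: ....oo
......
...oo.
..o...
o.o.oo
v..oo.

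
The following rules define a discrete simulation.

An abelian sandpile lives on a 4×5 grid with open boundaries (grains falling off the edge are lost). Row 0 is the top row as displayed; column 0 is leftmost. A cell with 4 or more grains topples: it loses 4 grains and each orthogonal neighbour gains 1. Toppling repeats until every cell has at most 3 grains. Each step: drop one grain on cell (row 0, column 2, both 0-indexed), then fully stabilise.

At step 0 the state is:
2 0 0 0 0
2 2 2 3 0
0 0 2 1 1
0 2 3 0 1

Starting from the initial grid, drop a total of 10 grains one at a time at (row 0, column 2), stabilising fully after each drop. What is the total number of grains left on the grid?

29

0) 2 0 0 0 0
2 2 2 3 0
0 0 2 1 1
0 2 3 0 1
1) 2 0 1 0 0
2 2 2 3 0
0 0 2 1 1
0 2 3 0 1
2) 2 0 2 0 0
2 2 2 3 0
0 0 2 1 1
0 2 3 0 1
3) 2 0 3 0 0
2 2 2 3 0
0 0 2 1 1
0 2 3 0 1
4) 2 1 0 1 0
2 2 3 3 0
0 0 2 1 1
0 2 3 0 1
5) 2 1 1 1 0
2 2 3 3 0
0 0 2 1 1
0 2 3 0 1
6) 2 1 2 1 0
2 2 3 3 0
0 0 2 1 1
0 2 3 0 1
7) 2 1 3 1 0
2 2 3 3 0
0 0 2 1 1
0 2 3 0 1
8) 2 2 1 3 0
2 3 1 0 1
0 0 3 2 1
0 2 3 0 1
9) 2 2 2 3 0
2 3 1 0 1
0 0 3 2 1
0 2 3 0 1
10) 2 2 3 3 0
2 3 1 0 1
0 0 3 2 1
0 2 3 0 1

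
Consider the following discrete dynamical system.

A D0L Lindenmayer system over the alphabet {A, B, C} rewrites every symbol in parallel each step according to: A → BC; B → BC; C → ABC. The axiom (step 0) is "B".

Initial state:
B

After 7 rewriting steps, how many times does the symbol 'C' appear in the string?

k=0  B
k=1  BC
k=2  BCABC
k=3  BCABCBCBCABC
k=4  BCABCBCBCABCBCABCBCABCBCBCABC
k=5  BCABCBCBCABCBCABCBCABCBCBCABCBCABCBCBCABCBCABCBCBCABCBCABCBCABCBCBCABC
k=6  BCABCBCBCABCBCABCBCABCBCBCABCBCABCBCBCABCBCABCBCBCABCBCABC…BCABCBCABCBCBCABCBCABCBCBCABCBCABCBCBCABCBCABCBCABCBCBCABC  (len 169)
k=7  BCABCBCBCABCBCABCBCABCBCBCABCBCABCBCBCABCBCABCBCBCABCBCABC…BCABCBCABCBCBCABCBCABCBCBCABCBCABCBCBCABCBCABCBCABCBCBCABC  (len 408)

169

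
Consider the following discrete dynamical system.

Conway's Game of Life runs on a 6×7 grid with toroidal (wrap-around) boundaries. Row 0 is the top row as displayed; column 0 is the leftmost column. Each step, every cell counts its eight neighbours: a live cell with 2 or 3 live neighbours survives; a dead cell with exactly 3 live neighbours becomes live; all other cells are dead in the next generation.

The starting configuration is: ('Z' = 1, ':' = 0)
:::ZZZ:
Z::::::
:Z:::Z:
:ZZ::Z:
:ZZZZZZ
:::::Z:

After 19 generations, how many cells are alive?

6

k=0  :::ZZZ:
Z::::::
:Z:::Z:
:ZZ::Z:
:ZZZZZZ
:::::Z:
k=1  ::::ZZZ
:::::ZZ
ZZZ:::Z
:::::::
ZZ:Z::Z
:::::::
k=2  ::::Z:Z
:Z::Z::
ZZ:::ZZ
:::::::
Z::::::
::::Z::
k=3  :::ZZ::
:Z::Z::
ZZ:::ZZ
:Z:::::
:::::::
:::::Z:
k=4  :::ZZZ:
:ZZZZ:Z
:ZZ::ZZ
:Z::::Z
:::::::
::::Z::
k=5  :::::::
:Z::::Z
::::Z:Z
:ZZ::ZZ
:::::::
:::ZZZ:
k=6  ::::ZZ:
Z::::Z:
:ZZ:::Z
Z::::ZZ
::ZZ::Z
::::Z::
k=7  ::::ZZZ
ZZ::ZZ:
:Z:::::
:::Z:Z:
Z::ZZ:Z
::::Z::
k=8  Z::Z::Z
ZZ::Z::
ZZZ::ZZ
Z:ZZ:ZZ
:::Z::Z
Z::::::
k=9  ::::::Z
:::ZZ::
:::::::
:::Z:::
:ZZZZZ:
Z::::::
k=10  :::::::
:::::::
:::ZZ::
:::Z:::
:ZZZZ::
ZZZZZZZ
k=11  ZZZZZZZ
:::::::
:::ZZ::
:::::::
::::::Z
Z::::ZZ
k=12  :ZZZZ::
ZZ::::Z
:::::::
:::::::
Z::::ZZ
::ZZ:::
k=13  ::::Z::
ZZ:Z:::
Z::::::
::::::Z
::::::Z
Z::::ZZ
k=14  :Z::ZZ:
ZZ:::::
ZZ::::Z
Z:::::Z
:::::::
Z::::ZZ
k=15  :Z::ZZ:
::Z::Z:
:::::::
:Z::::Z
:::::Z:
Z:::ZZZ
k=16  ZZ:Z:::
::::ZZ:
:::::::
:::::::
::::Z::
Z::::::
k=17  ZZ::Z:Z
::::Z::
:::::::
:::::::
:::::::
ZZ:::::
k=18  :Z:::ZZ
Z::::Z:
:::::::
:::::::
:::::::
:Z::::Z
k=19  :Z:::Z:
Z::::Z:
:::::::
:::::::
:::::::
:::::ZZ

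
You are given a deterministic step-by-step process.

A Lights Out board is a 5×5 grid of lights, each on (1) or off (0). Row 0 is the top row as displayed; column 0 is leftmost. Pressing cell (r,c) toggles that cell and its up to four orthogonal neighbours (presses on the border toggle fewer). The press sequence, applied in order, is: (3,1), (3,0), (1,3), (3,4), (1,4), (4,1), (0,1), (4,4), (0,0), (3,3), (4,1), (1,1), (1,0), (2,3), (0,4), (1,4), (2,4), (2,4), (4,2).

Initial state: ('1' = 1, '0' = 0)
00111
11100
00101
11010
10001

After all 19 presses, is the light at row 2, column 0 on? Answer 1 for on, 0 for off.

0

t=0: 00111
11100
00101
11010
10001
t=1: 00111
11100
01101
00110
11001
t=2: 00111
11100
11101
11110
01001
t=3: 00101
11011
11111
11110
01001
t=4: 00101
11011
11110
11101
01000
t=5: 00100
11000
11111
11101
01000
t=6: 00100
11000
11111
10101
10100
t=7: 11000
10000
11111
10101
10100
t=8: 11000
10000
11111
10100
10111
t=9: 00000
00000
11111
10100
10111
t=10: 00000
00000
11101
10011
10101
t=11: 00000
00000
11101
11011
01001
t=12: 01000
11100
10101
11011
01001
t=13: 11000
00100
00101
11011
01001
t=14: 11000
00110
00010
11001
01001
t=15: 11011
00111
00010
11001
01001
t=16: 11010
00100
00011
11001
01001
t=17: 11010
00101
00000
11000
01001
t=18: 11010
00100
00011
11001
01001
t=19: 11010
00100
00011
11101
00111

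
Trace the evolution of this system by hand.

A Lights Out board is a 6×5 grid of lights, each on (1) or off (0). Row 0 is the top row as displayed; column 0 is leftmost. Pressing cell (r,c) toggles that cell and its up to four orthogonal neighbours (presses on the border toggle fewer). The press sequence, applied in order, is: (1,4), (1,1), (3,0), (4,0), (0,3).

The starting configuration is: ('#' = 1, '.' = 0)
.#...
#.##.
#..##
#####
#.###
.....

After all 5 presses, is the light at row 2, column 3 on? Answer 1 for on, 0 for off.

[0] .#...
#.##.
#..##
#####
#.###
.....
[1] .#..#
#.#.#
#..#.
#####
#.###
.....
[2] ....#
.#..#
##.#.
#####
#.###
.....
[3] ....#
.#..#
.#.#.
..###
..###
.....
[4] ....#
.#..#
.#.#.
#.###
#####
#....
[5] ..##.
.#.##
.#.#.
#.###
#####
#....

1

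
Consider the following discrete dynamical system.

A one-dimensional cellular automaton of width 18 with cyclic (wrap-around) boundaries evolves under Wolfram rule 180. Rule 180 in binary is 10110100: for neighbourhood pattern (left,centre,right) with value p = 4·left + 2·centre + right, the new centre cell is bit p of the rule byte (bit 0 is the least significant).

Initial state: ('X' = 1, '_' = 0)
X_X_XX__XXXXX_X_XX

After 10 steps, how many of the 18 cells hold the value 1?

10

gen 0: X_X_XX__XXXXX_X_XX
gen 1: _XXX__X__XXX_XXX_X
gen 2: X_X_X_XX__X_X_X_XX
gen 3: _XXXXX__X_XXXXXX_X
gen 4: X_XXX_X_XX_XXXX_XX
gen 5: _X_X_XXX__X_XX_X_X
gen 6: XXXXX_X_X_XX__XXXX
gen 7: XXXX_XXXXX__X__XXX
gen 8: XXX_X_XXX_X_XX__XX
gen 9: XX_XXX_X_XXX__X__X
gen 10: X_X_X_XXX_X_X_XX__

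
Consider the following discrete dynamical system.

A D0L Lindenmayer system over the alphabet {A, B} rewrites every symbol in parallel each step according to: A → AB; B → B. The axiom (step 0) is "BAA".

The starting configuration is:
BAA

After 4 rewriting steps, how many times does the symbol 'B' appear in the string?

[0] BAA
[1] BABAB
[2] BABBABB
[3] BABBBABBB
[4] BABBBBABBBB

9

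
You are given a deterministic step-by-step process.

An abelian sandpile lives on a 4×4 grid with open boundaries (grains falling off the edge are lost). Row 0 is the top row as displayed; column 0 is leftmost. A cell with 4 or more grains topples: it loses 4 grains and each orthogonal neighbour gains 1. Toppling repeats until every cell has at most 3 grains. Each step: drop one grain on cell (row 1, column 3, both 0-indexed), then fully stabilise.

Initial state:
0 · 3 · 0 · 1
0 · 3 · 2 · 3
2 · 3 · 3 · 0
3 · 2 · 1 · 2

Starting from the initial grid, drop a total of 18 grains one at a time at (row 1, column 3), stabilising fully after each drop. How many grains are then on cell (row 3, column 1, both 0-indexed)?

3

step 0: 0 · 3 · 0 · 1
0 · 3 · 2 · 3
2 · 3 · 3 · 0
3 · 2 · 1 · 2
step 1: 0 · 3 · 0 · 2
0 · 3 · 3 · 0
2 · 3 · 3 · 1
3 · 2 · 1 · 2
step 2: 0 · 3 · 0 · 2
0 · 3 · 3 · 1
2 · 3 · 3 · 1
3 · 2 · 1 · 2
step 3: 0 · 3 · 0 · 2
0 · 3 · 3 · 2
2 · 3 · 3 · 1
3 · 2 · 1 · 2
step 4: 0 · 3 · 0 · 2
0 · 3 · 3 · 3
2 · 3 · 3 · 1
3 · 2 · 1 · 2
step 5: 1 · 0 · 2 · 3
1 · 2 · 2 · 1
3 · 1 · 1 · 3
3 · 3 · 2 · 2
step 6: 1 · 0 · 2 · 3
1 · 2 · 2 · 2
3 · 1 · 1 · 3
3 · 3 · 2 · 2
step 7: 1 · 0 · 2 · 3
1 · 2 · 2 · 3
3 · 1 · 1 · 3
3 · 3 · 2 · 2
step 8: 1 · 0 · 3 · 0
1 · 2 · 3 · 2
3 · 1 · 2 · 0
3 · 3 · 2 · 3
step 9: 1 · 0 · 3 · 0
1 · 2 · 3 · 3
3 · 1 · 2 · 0
3 · 3 · 2 · 3
step 10: 1 · 1 · 0 · 2
1 · 3 · 1 · 1
3 · 1 · 3 · 1
3 · 3 · 2 · 3
step 11: 1 · 1 · 0 · 2
1 · 3 · 1 · 2
3 · 1 · 3 · 1
3 · 3 · 2 · 3
step 12: 1 · 1 · 0 · 2
1 · 3 · 1 · 3
3 · 1 · 3 · 1
3 · 3 · 2 · 3
step 13: 1 · 1 · 0 · 3
1 · 3 · 2 · 0
3 · 1 · 3 · 2
3 · 3 · 2 · 3
step 14: 1 · 1 · 0 · 3
1 · 3 · 2 · 1
3 · 1 · 3 · 2
3 · 3 · 2 · 3
step 15: 1 · 1 · 0 · 3
1 · 3 · 2 · 2
3 · 1 · 3 · 2
3 · 3 · 2 · 3
step 16: 1 · 1 · 0 · 3
1 · 3 · 2 · 3
3 · 1 · 3 · 2
3 · 3 · 2 · 3
step 17: 1 · 1 · 1 · 0
1 · 3 · 3 · 1
3 · 1 · 3 · 3
3 · 3 · 2 · 3
step 18: 1 · 1 · 1 · 0
1 · 3 · 3 · 2
3 · 1 · 3 · 3
3 · 3 · 2 · 3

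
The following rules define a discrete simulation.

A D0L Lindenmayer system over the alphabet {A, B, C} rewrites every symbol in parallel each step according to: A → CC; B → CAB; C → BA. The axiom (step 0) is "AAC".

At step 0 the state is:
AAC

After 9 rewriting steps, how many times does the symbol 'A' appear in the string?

t=0: AAC
t=1: CCCCBA
t=2: BABABABACABCC
t=3: CABCCCABCCCABCCCABCCBACCCABBABA
t=4: BACCCABBABABACCCABBABABACCCABBABABACCCABBABACABCCBABABACCCABCABCCCABCC
t=5: CABCCBABABACCCABCABCCCABCCCABCCBABABACCCABCABCCCABCCCABCCB…ACCCABBABACABCCCABCCCABCCBABABACCCABBACCCABBABABACCCABBABA  (len 163)
t=6: BACCCABBABACABCCCABCCCABCCBABABACCCABBACCCABBABABACCCABBAB…ACCCABCABCCBABABACCCABCABCCCABCCCABCCBABABACCCABCABCCCABCC  (len 373)
t=7: CABCCBABABACCCABCABCCCABCCBACCCABBABABACCCABBABABACCCABBAB…ACCCABBABACABCCCABCCCABCCBABABACCCABBACCCABBABABACCCABBABA  (len 862)
t=8: BACCCABBABACABCCCABCCCABCCBABABACCCABBACCCABBABABACCCABBAB…ACCCABCABCCBABABACCCABCABCCCABCCCABCCBABABACCCABCABCCCABCC  (len 1981)
t=9: CABCCBABABACCCABCABCCCABCCBACCCABBABABACCCABBABABACCCABBAB…ACCCABBABACABCCCABCCCABCCBABABACCCABBACCCABBABABACCCABBABA  (len 4567)

1376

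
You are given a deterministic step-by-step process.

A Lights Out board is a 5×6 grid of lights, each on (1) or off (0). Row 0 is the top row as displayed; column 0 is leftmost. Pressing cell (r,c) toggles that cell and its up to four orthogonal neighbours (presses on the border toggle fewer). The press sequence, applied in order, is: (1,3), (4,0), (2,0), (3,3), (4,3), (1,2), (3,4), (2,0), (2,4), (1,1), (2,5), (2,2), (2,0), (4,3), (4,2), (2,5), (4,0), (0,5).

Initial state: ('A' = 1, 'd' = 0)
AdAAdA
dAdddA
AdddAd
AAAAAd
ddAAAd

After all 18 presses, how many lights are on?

step 0: AdAAdA
dAdddA
AdddAd
AAAAAd
ddAAAd
step 1: AdAddA
dAAAAA
AddAAd
AAAAAd
ddAAAd
step 2: AdAddA
dAAAAA
AddAAd
dAAAAd
AAAAAd
step 3: AdAddA
AAAAAA
dAdAAd
AAAAAd
AAAAAd
step 4: AdAddA
AAAAAA
dAddAd
AAdddd
AAAdAd
step 5: AdAddA
AAAAAA
dAddAd
AAdAdd
AAdAdd
step 6: AddddA
AdddAA
dAAdAd
AAdAdd
AAdAdd
step 7: AddddA
AdddAA
dAAddd
AAddAA
AAdAAd
step 8: AddddA
ddddAA
AdAddd
dAddAA
AAdAAd
step 9: AddddA
dddddA
AdAAAA
dAdddA
AAdAAd
step 10: AAdddA
AAAddA
AAAAAA
dAdddA
AAdAAd
step 11: AAdddA
AAAddd
AAAAdd
dAdddd
AAdAAd
step 12: AAdddA
AAdddd
Addddd
dAAddd
AAdAAd
step 13: AAdddA
dAdddd
dAdddd
AAAddd
AAdAAd
step 14: AAdddA
dAdddd
dAdddd
AAAAdd
AAAddd
step 15: AAdddA
dAdddd
dAdddd
AAdAdd
AddAdd
step 16: AAdddA
dAdddA
dAddAA
AAdAdA
AddAdd
step 17: AAdddA
dAdddA
dAddAA
dAdAdA
dAdAdd
step 18: AAddAd
dAdddd
dAddAA
dAdAdA
dAdAdd

12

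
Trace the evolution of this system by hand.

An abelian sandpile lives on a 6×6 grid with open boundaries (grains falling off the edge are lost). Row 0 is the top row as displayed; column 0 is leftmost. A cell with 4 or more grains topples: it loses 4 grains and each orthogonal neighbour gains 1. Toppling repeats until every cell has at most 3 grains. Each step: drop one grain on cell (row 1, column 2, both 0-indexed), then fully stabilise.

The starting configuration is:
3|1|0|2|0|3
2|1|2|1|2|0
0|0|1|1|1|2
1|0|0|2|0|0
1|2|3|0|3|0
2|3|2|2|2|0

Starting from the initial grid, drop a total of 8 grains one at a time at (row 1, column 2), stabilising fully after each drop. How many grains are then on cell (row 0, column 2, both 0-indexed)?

2

k=0  3|1|0|2|0|3
2|1|2|1|2|0
0|0|1|1|1|2
1|0|0|2|0|0
1|2|3|0|3|0
2|3|2|2|2|0
k=1  3|1|0|2|0|3
2|1|3|1|2|0
0|0|1|1|1|2
1|0|0|2|0|0
1|2|3|0|3|0
2|3|2|2|2|0
k=2  3|1|1|2|0|3
2|2|0|2|2|0
0|0|2|1|1|2
1|0|0|2|0|0
1|2|3|0|3|0
2|3|2|2|2|0
k=3  3|1|1|2|0|3
2|2|1|2|2|0
0|0|2|1|1|2
1|0|0|2|0|0
1|2|3|0|3|0
2|3|2|2|2|0
k=4  3|1|1|2|0|3
2|2|2|2|2|0
0|0|2|1|1|2
1|0|0|2|0|0
1|2|3|0|3|0
2|3|2|2|2|0
k=5  3|1|1|2|0|3
2|2|3|2|2|0
0|0|2|1|1|2
1|0|0|2|0|0
1|2|3|0|3|0
2|3|2|2|2|0
k=6  3|1|2|2|0|3
2|3|0|3|2|0
0|0|3|1|1|2
1|0|0|2|0|0
1|2|3|0|3|0
2|3|2|2|2|0
k=7  3|1|2|2|0|3
2|3|1|3|2|0
0|0|3|1|1|2
1|0|0|2|0|0
1|2|3|0|3|0
2|3|2|2|2|0
k=8  3|1|2|2|0|3
2|3|2|3|2|0
0|0|3|1|1|2
1|0|0|2|0|0
1|2|3|0|3|0
2|3|2|2|2|0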